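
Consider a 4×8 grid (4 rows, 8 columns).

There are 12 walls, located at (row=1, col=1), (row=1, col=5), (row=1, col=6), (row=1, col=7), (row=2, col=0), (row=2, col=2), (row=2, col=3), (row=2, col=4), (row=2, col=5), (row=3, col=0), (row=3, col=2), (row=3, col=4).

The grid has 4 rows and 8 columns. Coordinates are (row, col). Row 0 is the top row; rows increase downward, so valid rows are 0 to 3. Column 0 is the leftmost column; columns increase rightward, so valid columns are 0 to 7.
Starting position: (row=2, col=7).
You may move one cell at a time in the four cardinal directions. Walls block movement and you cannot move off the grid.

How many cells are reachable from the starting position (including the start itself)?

Answer: Reachable cells: 5

Derivation:
BFS flood-fill from (row=2, col=7):
  Distance 0: (row=2, col=7)
  Distance 1: (row=2, col=6), (row=3, col=7)
  Distance 2: (row=3, col=6)
  Distance 3: (row=3, col=5)
Total reachable: 5 (grid has 20 open cells total)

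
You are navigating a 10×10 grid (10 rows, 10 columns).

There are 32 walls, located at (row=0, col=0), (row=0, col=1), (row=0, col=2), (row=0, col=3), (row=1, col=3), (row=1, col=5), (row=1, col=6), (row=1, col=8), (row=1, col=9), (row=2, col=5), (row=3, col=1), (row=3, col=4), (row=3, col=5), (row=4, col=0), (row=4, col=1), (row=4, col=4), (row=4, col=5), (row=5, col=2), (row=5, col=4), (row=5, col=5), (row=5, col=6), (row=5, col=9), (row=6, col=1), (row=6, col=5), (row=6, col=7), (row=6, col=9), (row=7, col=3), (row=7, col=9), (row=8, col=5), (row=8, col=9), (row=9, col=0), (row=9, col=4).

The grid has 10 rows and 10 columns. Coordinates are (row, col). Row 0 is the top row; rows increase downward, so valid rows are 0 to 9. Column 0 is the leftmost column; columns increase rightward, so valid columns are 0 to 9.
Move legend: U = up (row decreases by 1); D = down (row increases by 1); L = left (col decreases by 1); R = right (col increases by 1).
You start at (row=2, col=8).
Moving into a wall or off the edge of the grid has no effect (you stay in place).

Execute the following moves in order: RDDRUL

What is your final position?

Answer: Final position: (row=3, col=8)

Derivation:
Start: (row=2, col=8)
  R (right): (row=2, col=8) -> (row=2, col=9)
  D (down): (row=2, col=9) -> (row=3, col=9)
  D (down): (row=3, col=9) -> (row=4, col=9)
  R (right): blocked, stay at (row=4, col=9)
  U (up): (row=4, col=9) -> (row=3, col=9)
  L (left): (row=3, col=9) -> (row=3, col=8)
Final: (row=3, col=8)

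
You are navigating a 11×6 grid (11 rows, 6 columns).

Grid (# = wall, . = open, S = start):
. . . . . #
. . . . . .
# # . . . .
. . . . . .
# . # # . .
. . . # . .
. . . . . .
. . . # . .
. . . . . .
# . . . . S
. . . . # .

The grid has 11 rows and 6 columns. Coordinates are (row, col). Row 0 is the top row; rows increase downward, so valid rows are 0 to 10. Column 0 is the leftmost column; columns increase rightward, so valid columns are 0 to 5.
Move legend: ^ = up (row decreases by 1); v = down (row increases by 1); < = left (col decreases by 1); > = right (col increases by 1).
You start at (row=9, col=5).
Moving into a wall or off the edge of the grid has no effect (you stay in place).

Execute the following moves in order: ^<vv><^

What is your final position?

Start: (row=9, col=5)
  ^ (up): (row=9, col=5) -> (row=8, col=5)
  < (left): (row=8, col=5) -> (row=8, col=4)
  v (down): (row=8, col=4) -> (row=9, col=4)
  v (down): blocked, stay at (row=9, col=4)
  > (right): (row=9, col=4) -> (row=9, col=5)
  < (left): (row=9, col=5) -> (row=9, col=4)
  ^ (up): (row=9, col=4) -> (row=8, col=4)
Final: (row=8, col=4)

Answer: Final position: (row=8, col=4)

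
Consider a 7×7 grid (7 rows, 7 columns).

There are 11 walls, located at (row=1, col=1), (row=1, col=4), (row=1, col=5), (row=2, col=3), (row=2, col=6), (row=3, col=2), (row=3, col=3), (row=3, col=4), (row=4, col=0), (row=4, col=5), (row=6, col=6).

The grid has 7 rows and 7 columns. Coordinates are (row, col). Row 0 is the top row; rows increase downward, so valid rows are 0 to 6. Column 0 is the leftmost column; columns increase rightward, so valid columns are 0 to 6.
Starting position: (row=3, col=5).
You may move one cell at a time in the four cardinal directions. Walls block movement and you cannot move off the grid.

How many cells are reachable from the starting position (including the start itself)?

Answer: Reachable cells: 38

Derivation:
BFS flood-fill from (row=3, col=5):
  Distance 0: (row=3, col=5)
  Distance 1: (row=2, col=5), (row=3, col=6)
  Distance 2: (row=2, col=4), (row=4, col=6)
  Distance 3: (row=5, col=6)
  Distance 4: (row=5, col=5)
  Distance 5: (row=5, col=4), (row=6, col=5)
  Distance 6: (row=4, col=4), (row=5, col=3), (row=6, col=4)
  Distance 7: (row=4, col=3), (row=5, col=2), (row=6, col=3)
  Distance 8: (row=4, col=2), (row=5, col=1), (row=6, col=2)
  Distance 9: (row=4, col=1), (row=5, col=0), (row=6, col=1)
  Distance 10: (row=3, col=1), (row=6, col=0)
  Distance 11: (row=2, col=1), (row=3, col=0)
  Distance 12: (row=2, col=0), (row=2, col=2)
  Distance 13: (row=1, col=0), (row=1, col=2)
  Distance 14: (row=0, col=0), (row=0, col=2), (row=1, col=3)
  Distance 15: (row=0, col=1), (row=0, col=3)
  Distance 16: (row=0, col=4)
  Distance 17: (row=0, col=5)
  Distance 18: (row=0, col=6)
  Distance 19: (row=1, col=6)
Total reachable: 38 (grid has 38 open cells total)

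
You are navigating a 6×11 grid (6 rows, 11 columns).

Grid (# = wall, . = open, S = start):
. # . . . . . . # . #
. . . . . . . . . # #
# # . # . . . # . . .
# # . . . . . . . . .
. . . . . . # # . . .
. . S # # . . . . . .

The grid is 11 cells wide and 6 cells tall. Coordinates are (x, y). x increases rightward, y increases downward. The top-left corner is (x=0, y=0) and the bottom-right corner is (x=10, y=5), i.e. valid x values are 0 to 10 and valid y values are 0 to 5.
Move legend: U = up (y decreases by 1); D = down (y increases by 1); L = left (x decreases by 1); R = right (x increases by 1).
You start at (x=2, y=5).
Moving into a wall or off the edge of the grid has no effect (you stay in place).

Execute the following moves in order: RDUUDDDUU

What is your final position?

Answer: Final position: (x=2, y=3)

Derivation:
Start: (x=2, y=5)
  R (right): blocked, stay at (x=2, y=5)
  D (down): blocked, stay at (x=2, y=5)
  U (up): (x=2, y=5) -> (x=2, y=4)
  U (up): (x=2, y=4) -> (x=2, y=3)
  D (down): (x=2, y=3) -> (x=2, y=4)
  D (down): (x=2, y=4) -> (x=2, y=5)
  D (down): blocked, stay at (x=2, y=5)
  U (up): (x=2, y=5) -> (x=2, y=4)
  U (up): (x=2, y=4) -> (x=2, y=3)
Final: (x=2, y=3)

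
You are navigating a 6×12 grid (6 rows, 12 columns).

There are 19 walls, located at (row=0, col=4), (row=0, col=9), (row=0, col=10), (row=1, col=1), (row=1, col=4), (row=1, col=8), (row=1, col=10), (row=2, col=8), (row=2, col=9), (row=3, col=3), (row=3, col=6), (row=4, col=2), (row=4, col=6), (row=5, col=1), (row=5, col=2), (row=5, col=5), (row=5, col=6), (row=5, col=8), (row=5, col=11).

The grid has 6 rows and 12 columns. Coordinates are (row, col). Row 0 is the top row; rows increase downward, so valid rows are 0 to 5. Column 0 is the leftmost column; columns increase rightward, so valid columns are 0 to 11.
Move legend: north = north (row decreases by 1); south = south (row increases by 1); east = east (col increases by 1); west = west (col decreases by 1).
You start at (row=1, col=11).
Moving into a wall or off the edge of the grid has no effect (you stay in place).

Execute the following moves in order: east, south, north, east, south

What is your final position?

Start: (row=1, col=11)
  east (east): blocked, stay at (row=1, col=11)
  south (south): (row=1, col=11) -> (row=2, col=11)
  north (north): (row=2, col=11) -> (row=1, col=11)
  east (east): blocked, stay at (row=1, col=11)
  south (south): (row=1, col=11) -> (row=2, col=11)
Final: (row=2, col=11)

Answer: Final position: (row=2, col=11)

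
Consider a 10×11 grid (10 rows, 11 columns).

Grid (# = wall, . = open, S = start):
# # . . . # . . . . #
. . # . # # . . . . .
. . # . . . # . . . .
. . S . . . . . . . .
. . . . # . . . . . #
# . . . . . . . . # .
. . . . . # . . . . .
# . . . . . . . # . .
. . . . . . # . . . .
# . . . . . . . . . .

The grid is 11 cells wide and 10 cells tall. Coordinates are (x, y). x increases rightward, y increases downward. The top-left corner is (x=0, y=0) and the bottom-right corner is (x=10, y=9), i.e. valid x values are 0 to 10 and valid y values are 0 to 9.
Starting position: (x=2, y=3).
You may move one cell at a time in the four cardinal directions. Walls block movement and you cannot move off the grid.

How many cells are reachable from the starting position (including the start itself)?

Answer: Reachable cells: 92

Derivation:
BFS flood-fill from (x=2, y=3):
  Distance 0: (x=2, y=3)
  Distance 1: (x=1, y=3), (x=3, y=3), (x=2, y=4)
  Distance 2: (x=1, y=2), (x=3, y=2), (x=0, y=3), (x=4, y=3), (x=1, y=4), (x=3, y=4), (x=2, y=5)
  Distance 3: (x=1, y=1), (x=3, y=1), (x=0, y=2), (x=4, y=2), (x=5, y=3), (x=0, y=4), (x=1, y=5), (x=3, y=5), (x=2, y=6)
  Distance 4: (x=3, y=0), (x=0, y=1), (x=5, y=2), (x=6, y=3), (x=5, y=4), (x=4, y=5), (x=1, y=6), (x=3, y=6), (x=2, y=7)
  Distance 5: (x=2, y=0), (x=4, y=0), (x=7, y=3), (x=6, y=4), (x=5, y=5), (x=0, y=6), (x=4, y=6), (x=1, y=7), (x=3, y=7), (x=2, y=8)
  Distance 6: (x=7, y=2), (x=8, y=3), (x=7, y=4), (x=6, y=5), (x=4, y=7), (x=1, y=8), (x=3, y=8), (x=2, y=9)
  Distance 7: (x=7, y=1), (x=8, y=2), (x=9, y=3), (x=8, y=4), (x=7, y=5), (x=6, y=6), (x=5, y=7), (x=0, y=8), (x=4, y=8), (x=1, y=9), (x=3, y=9)
  Distance 8: (x=7, y=0), (x=6, y=1), (x=8, y=1), (x=9, y=2), (x=10, y=3), (x=9, y=4), (x=8, y=5), (x=7, y=6), (x=6, y=7), (x=5, y=8), (x=4, y=9)
  Distance 9: (x=6, y=0), (x=8, y=0), (x=9, y=1), (x=10, y=2), (x=8, y=6), (x=7, y=7), (x=5, y=9)
  Distance 10: (x=9, y=0), (x=10, y=1), (x=9, y=6), (x=7, y=8), (x=6, y=9)
  Distance 11: (x=10, y=6), (x=9, y=7), (x=8, y=8), (x=7, y=9)
  Distance 12: (x=10, y=5), (x=10, y=7), (x=9, y=8), (x=8, y=9)
  Distance 13: (x=10, y=8), (x=9, y=9)
  Distance 14: (x=10, y=9)
Total reachable: 92 (grid has 92 open cells total)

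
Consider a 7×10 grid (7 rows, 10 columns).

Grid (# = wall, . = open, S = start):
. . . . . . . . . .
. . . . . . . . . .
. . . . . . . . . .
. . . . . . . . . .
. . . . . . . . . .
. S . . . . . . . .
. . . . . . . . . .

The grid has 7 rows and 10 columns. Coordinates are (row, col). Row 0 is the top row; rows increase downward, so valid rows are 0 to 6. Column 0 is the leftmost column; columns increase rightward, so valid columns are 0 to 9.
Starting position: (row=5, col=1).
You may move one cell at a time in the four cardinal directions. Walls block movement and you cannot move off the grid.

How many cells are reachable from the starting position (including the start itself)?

Answer: Reachable cells: 70

Derivation:
BFS flood-fill from (row=5, col=1):
  Distance 0: (row=5, col=1)
  Distance 1: (row=4, col=1), (row=5, col=0), (row=5, col=2), (row=6, col=1)
  Distance 2: (row=3, col=1), (row=4, col=0), (row=4, col=2), (row=5, col=3), (row=6, col=0), (row=6, col=2)
  Distance 3: (row=2, col=1), (row=3, col=0), (row=3, col=2), (row=4, col=3), (row=5, col=4), (row=6, col=3)
  Distance 4: (row=1, col=1), (row=2, col=0), (row=2, col=2), (row=3, col=3), (row=4, col=4), (row=5, col=5), (row=6, col=4)
  Distance 5: (row=0, col=1), (row=1, col=0), (row=1, col=2), (row=2, col=3), (row=3, col=4), (row=4, col=5), (row=5, col=6), (row=6, col=5)
  Distance 6: (row=0, col=0), (row=0, col=2), (row=1, col=3), (row=2, col=4), (row=3, col=5), (row=4, col=6), (row=5, col=7), (row=6, col=6)
  Distance 7: (row=0, col=3), (row=1, col=4), (row=2, col=5), (row=3, col=6), (row=4, col=7), (row=5, col=8), (row=6, col=7)
  Distance 8: (row=0, col=4), (row=1, col=5), (row=2, col=6), (row=3, col=7), (row=4, col=8), (row=5, col=9), (row=6, col=8)
  Distance 9: (row=0, col=5), (row=1, col=6), (row=2, col=7), (row=3, col=8), (row=4, col=9), (row=6, col=9)
  Distance 10: (row=0, col=6), (row=1, col=7), (row=2, col=8), (row=3, col=9)
  Distance 11: (row=0, col=7), (row=1, col=8), (row=2, col=9)
  Distance 12: (row=0, col=8), (row=1, col=9)
  Distance 13: (row=0, col=9)
Total reachable: 70 (grid has 70 open cells total)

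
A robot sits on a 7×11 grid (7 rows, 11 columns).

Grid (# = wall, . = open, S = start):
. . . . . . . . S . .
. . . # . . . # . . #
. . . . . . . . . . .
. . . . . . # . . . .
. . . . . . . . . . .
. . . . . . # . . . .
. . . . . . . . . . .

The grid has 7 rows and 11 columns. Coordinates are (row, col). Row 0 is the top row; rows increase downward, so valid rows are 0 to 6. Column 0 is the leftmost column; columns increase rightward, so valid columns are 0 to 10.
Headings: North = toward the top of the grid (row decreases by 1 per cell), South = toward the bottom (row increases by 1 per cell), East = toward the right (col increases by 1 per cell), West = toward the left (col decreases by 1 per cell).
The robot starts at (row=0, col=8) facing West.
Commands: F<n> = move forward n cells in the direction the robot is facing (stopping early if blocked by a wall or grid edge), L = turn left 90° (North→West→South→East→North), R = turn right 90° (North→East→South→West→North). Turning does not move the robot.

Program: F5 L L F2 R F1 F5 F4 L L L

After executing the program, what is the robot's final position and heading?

Start: (row=0, col=8), facing West
  F5: move forward 5, now at (row=0, col=3)
  L: turn left, now facing South
  L: turn left, now facing East
  F2: move forward 2, now at (row=0, col=5)
  R: turn right, now facing South
  F1: move forward 1, now at (row=1, col=5)
  F5: move forward 5, now at (row=6, col=5)
  F4: move forward 0/4 (blocked), now at (row=6, col=5)
  L: turn left, now facing East
  L: turn left, now facing North
  L: turn left, now facing West
Final: (row=6, col=5), facing West

Answer: Final position: (row=6, col=5), facing West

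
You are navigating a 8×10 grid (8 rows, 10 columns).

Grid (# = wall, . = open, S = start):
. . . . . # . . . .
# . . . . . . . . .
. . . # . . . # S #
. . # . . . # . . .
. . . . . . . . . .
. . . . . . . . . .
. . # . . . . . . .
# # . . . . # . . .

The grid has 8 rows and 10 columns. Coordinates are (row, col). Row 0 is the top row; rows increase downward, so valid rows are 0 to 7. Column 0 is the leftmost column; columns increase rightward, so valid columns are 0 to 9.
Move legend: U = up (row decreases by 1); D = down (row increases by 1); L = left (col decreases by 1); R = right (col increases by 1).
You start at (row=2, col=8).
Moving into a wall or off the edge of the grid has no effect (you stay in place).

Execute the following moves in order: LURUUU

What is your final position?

Answer: Final position: (row=0, col=9)

Derivation:
Start: (row=2, col=8)
  L (left): blocked, stay at (row=2, col=8)
  U (up): (row=2, col=8) -> (row=1, col=8)
  R (right): (row=1, col=8) -> (row=1, col=9)
  U (up): (row=1, col=9) -> (row=0, col=9)
  U (up): blocked, stay at (row=0, col=9)
  U (up): blocked, stay at (row=0, col=9)
Final: (row=0, col=9)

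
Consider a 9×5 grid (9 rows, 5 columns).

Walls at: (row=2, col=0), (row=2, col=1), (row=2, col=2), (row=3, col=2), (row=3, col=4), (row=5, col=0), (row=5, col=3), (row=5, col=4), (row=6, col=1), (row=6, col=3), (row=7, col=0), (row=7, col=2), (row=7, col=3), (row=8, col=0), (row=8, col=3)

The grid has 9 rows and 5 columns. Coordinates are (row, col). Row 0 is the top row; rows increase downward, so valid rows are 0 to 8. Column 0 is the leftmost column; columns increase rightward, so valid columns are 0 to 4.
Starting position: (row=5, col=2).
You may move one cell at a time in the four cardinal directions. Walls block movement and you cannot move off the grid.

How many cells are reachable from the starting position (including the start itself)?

Answer: Reachable cells: 23

Derivation:
BFS flood-fill from (row=5, col=2):
  Distance 0: (row=5, col=2)
  Distance 1: (row=4, col=2), (row=5, col=1), (row=6, col=2)
  Distance 2: (row=4, col=1), (row=4, col=3)
  Distance 3: (row=3, col=1), (row=3, col=3), (row=4, col=0), (row=4, col=4)
  Distance 4: (row=2, col=3), (row=3, col=0)
  Distance 5: (row=1, col=3), (row=2, col=4)
  Distance 6: (row=0, col=3), (row=1, col=2), (row=1, col=4)
  Distance 7: (row=0, col=2), (row=0, col=4), (row=1, col=1)
  Distance 8: (row=0, col=1), (row=1, col=0)
  Distance 9: (row=0, col=0)
Total reachable: 23 (grid has 30 open cells total)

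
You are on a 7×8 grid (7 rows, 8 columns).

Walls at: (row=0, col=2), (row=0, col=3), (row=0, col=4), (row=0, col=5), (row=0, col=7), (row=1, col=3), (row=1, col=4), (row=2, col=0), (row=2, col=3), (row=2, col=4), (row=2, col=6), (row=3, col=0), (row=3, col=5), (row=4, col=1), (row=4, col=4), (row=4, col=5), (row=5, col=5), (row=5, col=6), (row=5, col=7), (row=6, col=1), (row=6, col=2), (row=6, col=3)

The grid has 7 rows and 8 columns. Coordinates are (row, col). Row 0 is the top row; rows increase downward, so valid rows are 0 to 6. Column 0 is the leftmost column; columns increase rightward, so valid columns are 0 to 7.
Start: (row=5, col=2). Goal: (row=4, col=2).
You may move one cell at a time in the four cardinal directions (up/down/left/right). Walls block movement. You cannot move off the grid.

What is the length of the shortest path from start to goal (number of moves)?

Answer: Shortest path length: 1

Derivation:
BFS from (row=5, col=2) until reaching (row=4, col=2):
  Distance 0: (row=5, col=2)
  Distance 1: (row=4, col=2), (row=5, col=1), (row=5, col=3)  <- goal reached here
One shortest path (1 moves): (row=5, col=2) -> (row=4, col=2)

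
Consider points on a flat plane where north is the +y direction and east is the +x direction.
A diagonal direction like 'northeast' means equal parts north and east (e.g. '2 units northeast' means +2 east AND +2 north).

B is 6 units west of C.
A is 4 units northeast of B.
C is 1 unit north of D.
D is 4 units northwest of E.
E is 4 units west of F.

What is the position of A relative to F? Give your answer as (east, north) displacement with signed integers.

Place F at the origin (east=0, north=0).
  E is 4 units west of F: delta (east=-4, north=+0); E at (east=-4, north=0).
  D is 4 units northwest of E: delta (east=-4, north=+4); D at (east=-8, north=4).
  C is 1 unit north of D: delta (east=+0, north=+1); C at (east=-8, north=5).
  B is 6 units west of C: delta (east=-6, north=+0); B at (east=-14, north=5).
  A is 4 units northeast of B: delta (east=+4, north=+4); A at (east=-10, north=9).
Therefore A relative to F: (east=-10, north=9).

Answer: A is at (east=-10, north=9) relative to F.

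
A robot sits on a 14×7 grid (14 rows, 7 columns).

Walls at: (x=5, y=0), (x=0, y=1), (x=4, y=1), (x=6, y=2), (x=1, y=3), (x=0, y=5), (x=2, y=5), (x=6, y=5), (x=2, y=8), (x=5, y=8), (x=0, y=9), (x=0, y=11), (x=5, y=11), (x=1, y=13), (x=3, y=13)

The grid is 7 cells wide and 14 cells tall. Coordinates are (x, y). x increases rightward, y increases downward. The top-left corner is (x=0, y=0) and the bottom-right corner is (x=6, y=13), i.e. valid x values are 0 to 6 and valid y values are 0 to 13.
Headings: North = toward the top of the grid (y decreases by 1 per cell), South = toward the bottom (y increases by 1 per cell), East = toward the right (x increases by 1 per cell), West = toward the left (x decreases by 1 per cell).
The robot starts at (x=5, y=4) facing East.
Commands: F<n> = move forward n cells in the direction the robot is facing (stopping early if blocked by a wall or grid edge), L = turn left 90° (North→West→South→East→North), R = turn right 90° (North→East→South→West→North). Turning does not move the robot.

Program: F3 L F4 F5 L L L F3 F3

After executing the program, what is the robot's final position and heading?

Start: (x=5, y=4), facing East
  F3: move forward 1/3 (blocked), now at (x=6, y=4)
  L: turn left, now facing North
  F4: move forward 1/4 (blocked), now at (x=6, y=3)
  F5: move forward 0/5 (blocked), now at (x=6, y=3)
  L: turn left, now facing West
  L: turn left, now facing South
  L: turn left, now facing East
  F3: move forward 0/3 (blocked), now at (x=6, y=3)
  F3: move forward 0/3 (blocked), now at (x=6, y=3)
Final: (x=6, y=3), facing East

Answer: Final position: (x=6, y=3), facing East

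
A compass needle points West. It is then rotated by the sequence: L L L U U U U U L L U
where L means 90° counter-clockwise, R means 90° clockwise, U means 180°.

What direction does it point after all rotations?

Answer: Final heading: South

Derivation:
Start: West
  L (left (90° counter-clockwise)) -> South
  L (left (90° counter-clockwise)) -> East
  L (left (90° counter-clockwise)) -> North
  U (U-turn (180°)) -> South
  U (U-turn (180°)) -> North
  U (U-turn (180°)) -> South
  U (U-turn (180°)) -> North
  U (U-turn (180°)) -> South
  L (left (90° counter-clockwise)) -> East
  L (left (90° counter-clockwise)) -> North
  U (U-turn (180°)) -> South
Final: South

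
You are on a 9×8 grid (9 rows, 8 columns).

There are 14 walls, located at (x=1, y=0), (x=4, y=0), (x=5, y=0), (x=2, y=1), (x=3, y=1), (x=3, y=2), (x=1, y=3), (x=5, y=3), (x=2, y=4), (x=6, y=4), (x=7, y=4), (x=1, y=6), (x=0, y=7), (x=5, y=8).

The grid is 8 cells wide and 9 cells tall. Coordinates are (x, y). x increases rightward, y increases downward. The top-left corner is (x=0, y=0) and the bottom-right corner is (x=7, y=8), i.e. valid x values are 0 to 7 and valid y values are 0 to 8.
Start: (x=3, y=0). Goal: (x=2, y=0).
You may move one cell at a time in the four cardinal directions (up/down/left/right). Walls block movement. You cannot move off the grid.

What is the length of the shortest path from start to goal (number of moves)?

BFS from (x=3, y=0) until reaching (x=2, y=0):
  Distance 0: (x=3, y=0)
  Distance 1: (x=2, y=0)  <- goal reached here
One shortest path (1 moves): (x=3, y=0) -> (x=2, y=0)

Answer: Shortest path length: 1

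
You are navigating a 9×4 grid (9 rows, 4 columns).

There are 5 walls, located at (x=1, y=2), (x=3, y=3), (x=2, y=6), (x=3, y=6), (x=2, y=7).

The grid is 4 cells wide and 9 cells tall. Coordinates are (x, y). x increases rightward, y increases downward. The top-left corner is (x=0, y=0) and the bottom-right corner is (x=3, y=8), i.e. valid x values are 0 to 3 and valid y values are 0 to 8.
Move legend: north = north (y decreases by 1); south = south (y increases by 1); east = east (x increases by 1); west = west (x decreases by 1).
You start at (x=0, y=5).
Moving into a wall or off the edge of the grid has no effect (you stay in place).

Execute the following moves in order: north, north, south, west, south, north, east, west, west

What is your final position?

Start: (x=0, y=5)
  north (north): (x=0, y=5) -> (x=0, y=4)
  north (north): (x=0, y=4) -> (x=0, y=3)
  south (south): (x=0, y=3) -> (x=0, y=4)
  west (west): blocked, stay at (x=0, y=4)
  south (south): (x=0, y=4) -> (x=0, y=5)
  north (north): (x=0, y=5) -> (x=0, y=4)
  east (east): (x=0, y=4) -> (x=1, y=4)
  west (west): (x=1, y=4) -> (x=0, y=4)
  west (west): blocked, stay at (x=0, y=4)
Final: (x=0, y=4)

Answer: Final position: (x=0, y=4)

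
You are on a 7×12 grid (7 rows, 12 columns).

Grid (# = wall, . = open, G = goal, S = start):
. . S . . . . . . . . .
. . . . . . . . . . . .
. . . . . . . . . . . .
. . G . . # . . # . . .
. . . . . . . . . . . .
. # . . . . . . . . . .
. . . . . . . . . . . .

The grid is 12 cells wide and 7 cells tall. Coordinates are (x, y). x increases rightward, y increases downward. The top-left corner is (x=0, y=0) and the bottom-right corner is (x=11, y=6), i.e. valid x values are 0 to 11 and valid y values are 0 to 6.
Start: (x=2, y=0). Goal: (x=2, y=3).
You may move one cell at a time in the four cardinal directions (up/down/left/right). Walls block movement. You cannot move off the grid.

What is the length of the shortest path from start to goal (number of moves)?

Answer: Shortest path length: 3

Derivation:
BFS from (x=2, y=0) until reaching (x=2, y=3):
  Distance 0: (x=2, y=0)
  Distance 1: (x=1, y=0), (x=3, y=0), (x=2, y=1)
  Distance 2: (x=0, y=0), (x=4, y=0), (x=1, y=1), (x=3, y=1), (x=2, y=2)
  Distance 3: (x=5, y=0), (x=0, y=1), (x=4, y=1), (x=1, y=2), (x=3, y=2), (x=2, y=3)  <- goal reached here
One shortest path (3 moves): (x=2, y=0) -> (x=2, y=1) -> (x=2, y=2) -> (x=2, y=3)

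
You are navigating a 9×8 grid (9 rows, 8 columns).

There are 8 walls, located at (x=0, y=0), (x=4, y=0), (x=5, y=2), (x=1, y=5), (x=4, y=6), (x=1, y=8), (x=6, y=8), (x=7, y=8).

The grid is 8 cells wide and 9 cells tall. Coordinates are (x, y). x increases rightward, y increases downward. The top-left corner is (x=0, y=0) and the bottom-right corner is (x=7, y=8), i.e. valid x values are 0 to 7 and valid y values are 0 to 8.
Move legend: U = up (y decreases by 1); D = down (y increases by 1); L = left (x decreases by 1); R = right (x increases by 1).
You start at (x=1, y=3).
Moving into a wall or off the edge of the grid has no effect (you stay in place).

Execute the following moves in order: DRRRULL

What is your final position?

Answer: Final position: (x=2, y=3)

Derivation:
Start: (x=1, y=3)
  D (down): (x=1, y=3) -> (x=1, y=4)
  R (right): (x=1, y=4) -> (x=2, y=4)
  R (right): (x=2, y=4) -> (x=3, y=4)
  R (right): (x=3, y=4) -> (x=4, y=4)
  U (up): (x=4, y=4) -> (x=4, y=3)
  L (left): (x=4, y=3) -> (x=3, y=3)
  L (left): (x=3, y=3) -> (x=2, y=3)
Final: (x=2, y=3)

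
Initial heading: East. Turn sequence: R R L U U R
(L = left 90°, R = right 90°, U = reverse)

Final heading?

Answer: Final heading: West

Derivation:
Start: East
  R (right (90° clockwise)) -> South
  R (right (90° clockwise)) -> West
  L (left (90° counter-clockwise)) -> South
  U (U-turn (180°)) -> North
  U (U-turn (180°)) -> South
  R (right (90° clockwise)) -> West
Final: West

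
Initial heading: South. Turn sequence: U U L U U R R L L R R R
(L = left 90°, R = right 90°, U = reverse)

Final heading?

Start: South
  U (U-turn (180°)) -> North
  U (U-turn (180°)) -> South
  L (left (90° counter-clockwise)) -> East
  U (U-turn (180°)) -> West
  U (U-turn (180°)) -> East
  R (right (90° clockwise)) -> South
  R (right (90° clockwise)) -> West
  L (left (90° counter-clockwise)) -> South
  L (left (90° counter-clockwise)) -> East
  R (right (90° clockwise)) -> South
  R (right (90° clockwise)) -> West
  R (right (90° clockwise)) -> North
Final: North

Answer: Final heading: North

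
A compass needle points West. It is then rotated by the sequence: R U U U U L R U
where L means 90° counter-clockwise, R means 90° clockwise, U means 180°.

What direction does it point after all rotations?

Answer: Final heading: South

Derivation:
Start: West
  R (right (90° clockwise)) -> North
  U (U-turn (180°)) -> South
  U (U-turn (180°)) -> North
  U (U-turn (180°)) -> South
  U (U-turn (180°)) -> North
  L (left (90° counter-clockwise)) -> West
  R (right (90° clockwise)) -> North
  U (U-turn (180°)) -> South
Final: South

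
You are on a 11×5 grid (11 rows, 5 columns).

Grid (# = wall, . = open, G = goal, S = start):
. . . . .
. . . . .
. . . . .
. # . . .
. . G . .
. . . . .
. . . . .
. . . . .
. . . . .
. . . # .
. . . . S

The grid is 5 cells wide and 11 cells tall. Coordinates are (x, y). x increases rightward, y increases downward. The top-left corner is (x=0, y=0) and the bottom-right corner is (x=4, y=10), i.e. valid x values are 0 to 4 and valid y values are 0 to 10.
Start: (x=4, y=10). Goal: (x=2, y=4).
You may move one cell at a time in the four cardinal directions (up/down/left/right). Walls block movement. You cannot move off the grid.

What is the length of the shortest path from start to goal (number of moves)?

Answer: Shortest path length: 8

Derivation:
BFS from (x=4, y=10) until reaching (x=2, y=4):
  Distance 0: (x=4, y=10)
  Distance 1: (x=4, y=9), (x=3, y=10)
  Distance 2: (x=4, y=8), (x=2, y=10)
  Distance 3: (x=4, y=7), (x=3, y=8), (x=2, y=9), (x=1, y=10)
  Distance 4: (x=4, y=6), (x=3, y=7), (x=2, y=8), (x=1, y=9), (x=0, y=10)
  Distance 5: (x=4, y=5), (x=3, y=6), (x=2, y=7), (x=1, y=8), (x=0, y=9)
  Distance 6: (x=4, y=4), (x=3, y=5), (x=2, y=6), (x=1, y=7), (x=0, y=8)
  Distance 7: (x=4, y=3), (x=3, y=4), (x=2, y=5), (x=1, y=6), (x=0, y=7)
  Distance 8: (x=4, y=2), (x=3, y=3), (x=2, y=4), (x=1, y=5), (x=0, y=6)  <- goal reached here
One shortest path (8 moves): (x=4, y=10) -> (x=3, y=10) -> (x=2, y=10) -> (x=2, y=9) -> (x=2, y=8) -> (x=2, y=7) -> (x=2, y=6) -> (x=2, y=5) -> (x=2, y=4)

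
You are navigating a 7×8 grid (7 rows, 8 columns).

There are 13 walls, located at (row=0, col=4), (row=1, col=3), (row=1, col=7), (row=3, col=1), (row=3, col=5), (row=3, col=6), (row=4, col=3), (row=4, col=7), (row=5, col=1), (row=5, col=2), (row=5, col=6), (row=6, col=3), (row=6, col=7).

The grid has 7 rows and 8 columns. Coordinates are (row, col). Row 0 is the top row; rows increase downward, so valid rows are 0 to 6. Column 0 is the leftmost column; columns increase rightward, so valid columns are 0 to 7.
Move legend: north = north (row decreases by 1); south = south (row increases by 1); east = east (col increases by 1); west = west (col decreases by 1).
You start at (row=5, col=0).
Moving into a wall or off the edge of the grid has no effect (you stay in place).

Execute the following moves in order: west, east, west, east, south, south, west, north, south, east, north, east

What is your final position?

Start: (row=5, col=0)
  west (west): blocked, stay at (row=5, col=0)
  east (east): blocked, stay at (row=5, col=0)
  west (west): blocked, stay at (row=5, col=0)
  east (east): blocked, stay at (row=5, col=0)
  south (south): (row=5, col=0) -> (row=6, col=0)
  south (south): blocked, stay at (row=6, col=0)
  west (west): blocked, stay at (row=6, col=0)
  north (north): (row=6, col=0) -> (row=5, col=0)
  south (south): (row=5, col=0) -> (row=6, col=0)
  east (east): (row=6, col=0) -> (row=6, col=1)
  north (north): blocked, stay at (row=6, col=1)
  east (east): (row=6, col=1) -> (row=6, col=2)
Final: (row=6, col=2)

Answer: Final position: (row=6, col=2)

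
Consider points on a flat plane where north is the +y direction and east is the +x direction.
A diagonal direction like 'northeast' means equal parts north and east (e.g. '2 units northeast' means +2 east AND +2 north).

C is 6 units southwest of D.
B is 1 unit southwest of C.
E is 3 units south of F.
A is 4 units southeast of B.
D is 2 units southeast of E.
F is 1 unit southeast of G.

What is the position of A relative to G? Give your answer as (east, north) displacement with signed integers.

Place G at the origin (east=0, north=0).
  F is 1 unit southeast of G: delta (east=+1, north=-1); F at (east=1, north=-1).
  E is 3 units south of F: delta (east=+0, north=-3); E at (east=1, north=-4).
  D is 2 units southeast of E: delta (east=+2, north=-2); D at (east=3, north=-6).
  C is 6 units southwest of D: delta (east=-6, north=-6); C at (east=-3, north=-12).
  B is 1 unit southwest of C: delta (east=-1, north=-1); B at (east=-4, north=-13).
  A is 4 units southeast of B: delta (east=+4, north=-4); A at (east=0, north=-17).
Therefore A relative to G: (east=0, north=-17).

Answer: A is at (east=0, north=-17) relative to G.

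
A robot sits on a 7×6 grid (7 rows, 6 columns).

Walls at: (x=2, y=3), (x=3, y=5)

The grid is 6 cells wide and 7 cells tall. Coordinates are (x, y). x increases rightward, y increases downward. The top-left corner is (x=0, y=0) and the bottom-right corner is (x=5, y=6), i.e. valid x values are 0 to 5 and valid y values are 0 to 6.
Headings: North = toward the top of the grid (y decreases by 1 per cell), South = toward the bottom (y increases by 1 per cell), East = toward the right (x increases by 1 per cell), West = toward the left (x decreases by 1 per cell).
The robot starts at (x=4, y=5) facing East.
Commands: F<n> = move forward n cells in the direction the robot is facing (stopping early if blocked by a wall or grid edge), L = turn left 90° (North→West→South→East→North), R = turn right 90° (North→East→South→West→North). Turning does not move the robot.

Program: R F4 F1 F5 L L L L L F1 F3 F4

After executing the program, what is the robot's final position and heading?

Answer: Final position: (x=5, y=6), facing East

Derivation:
Start: (x=4, y=5), facing East
  R: turn right, now facing South
  F4: move forward 1/4 (blocked), now at (x=4, y=6)
  F1: move forward 0/1 (blocked), now at (x=4, y=6)
  F5: move forward 0/5 (blocked), now at (x=4, y=6)
  L: turn left, now facing East
  L: turn left, now facing North
  L: turn left, now facing West
  L: turn left, now facing South
  L: turn left, now facing East
  F1: move forward 1, now at (x=5, y=6)
  F3: move forward 0/3 (blocked), now at (x=5, y=6)
  F4: move forward 0/4 (blocked), now at (x=5, y=6)
Final: (x=5, y=6), facing East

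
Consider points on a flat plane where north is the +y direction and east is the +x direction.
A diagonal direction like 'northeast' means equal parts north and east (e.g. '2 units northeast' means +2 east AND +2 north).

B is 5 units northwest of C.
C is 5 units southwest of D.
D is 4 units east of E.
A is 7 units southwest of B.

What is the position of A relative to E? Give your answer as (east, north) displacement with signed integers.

Place E at the origin (east=0, north=0).
  D is 4 units east of E: delta (east=+4, north=+0); D at (east=4, north=0).
  C is 5 units southwest of D: delta (east=-5, north=-5); C at (east=-1, north=-5).
  B is 5 units northwest of C: delta (east=-5, north=+5); B at (east=-6, north=0).
  A is 7 units southwest of B: delta (east=-7, north=-7); A at (east=-13, north=-7).
Therefore A relative to E: (east=-13, north=-7).

Answer: A is at (east=-13, north=-7) relative to E.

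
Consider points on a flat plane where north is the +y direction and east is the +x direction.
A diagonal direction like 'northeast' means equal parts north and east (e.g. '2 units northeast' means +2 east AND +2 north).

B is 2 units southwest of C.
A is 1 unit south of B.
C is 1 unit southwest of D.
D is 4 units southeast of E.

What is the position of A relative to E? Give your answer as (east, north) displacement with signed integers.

Answer: A is at (east=1, north=-8) relative to E.

Derivation:
Place E at the origin (east=0, north=0).
  D is 4 units southeast of E: delta (east=+4, north=-4); D at (east=4, north=-4).
  C is 1 unit southwest of D: delta (east=-1, north=-1); C at (east=3, north=-5).
  B is 2 units southwest of C: delta (east=-2, north=-2); B at (east=1, north=-7).
  A is 1 unit south of B: delta (east=+0, north=-1); A at (east=1, north=-8).
Therefore A relative to E: (east=1, north=-8).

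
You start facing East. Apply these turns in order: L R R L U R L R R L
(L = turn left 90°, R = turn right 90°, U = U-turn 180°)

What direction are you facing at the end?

Answer: Final heading: North

Derivation:
Start: East
  L (left (90° counter-clockwise)) -> North
  R (right (90° clockwise)) -> East
  R (right (90° clockwise)) -> South
  L (left (90° counter-clockwise)) -> East
  U (U-turn (180°)) -> West
  R (right (90° clockwise)) -> North
  L (left (90° counter-clockwise)) -> West
  R (right (90° clockwise)) -> North
  R (right (90° clockwise)) -> East
  L (left (90° counter-clockwise)) -> North
Final: North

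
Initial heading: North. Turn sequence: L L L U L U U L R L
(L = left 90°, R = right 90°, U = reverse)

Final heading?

Answer: Final heading: East

Derivation:
Start: North
  L (left (90° counter-clockwise)) -> West
  L (left (90° counter-clockwise)) -> South
  L (left (90° counter-clockwise)) -> East
  U (U-turn (180°)) -> West
  L (left (90° counter-clockwise)) -> South
  U (U-turn (180°)) -> North
  U (U-turn (180°)) -> South
  L (left (90° counter-clockwise)) -> East
  R (right (90° clockwise)) -> South
  L (left (90° counter-clockwise)) -> East
Final: East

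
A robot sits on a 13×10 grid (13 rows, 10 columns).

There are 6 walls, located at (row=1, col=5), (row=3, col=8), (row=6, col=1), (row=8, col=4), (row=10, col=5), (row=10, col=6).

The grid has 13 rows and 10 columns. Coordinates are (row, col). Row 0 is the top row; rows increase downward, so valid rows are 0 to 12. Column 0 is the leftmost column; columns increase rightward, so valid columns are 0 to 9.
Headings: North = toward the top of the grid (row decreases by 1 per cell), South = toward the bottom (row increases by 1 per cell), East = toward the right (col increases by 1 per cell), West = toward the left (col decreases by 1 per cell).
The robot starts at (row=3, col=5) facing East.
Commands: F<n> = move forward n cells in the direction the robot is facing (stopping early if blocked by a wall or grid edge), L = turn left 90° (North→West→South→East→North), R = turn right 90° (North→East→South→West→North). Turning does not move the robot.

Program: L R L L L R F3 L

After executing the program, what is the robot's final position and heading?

Start: (row=3, col=5), facing East
  L: turn left, now facing North
  R: turn right, now facing East
  L: turn left, now facing North
  L: turn left, now facing West
  L: turn left, now facing South
  R: turn right, now facing West
  F3: move forward 3, now at (row=3, col=2)
  L: turn left, now facing South
Final: (row=3, col=2), facing South

Answer: Final position: (row=3, col=2), facing South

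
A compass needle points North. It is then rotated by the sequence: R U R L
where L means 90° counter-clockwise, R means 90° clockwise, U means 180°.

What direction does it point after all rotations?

Start: North
  R (right (90° clockwise)) -> East
  U (U-turn (180°)) -> West
  R (right (90° clockwise)) -> North
  L (left (90° counter-clockwise)) -> West
Final: West

Answer: Final heading: West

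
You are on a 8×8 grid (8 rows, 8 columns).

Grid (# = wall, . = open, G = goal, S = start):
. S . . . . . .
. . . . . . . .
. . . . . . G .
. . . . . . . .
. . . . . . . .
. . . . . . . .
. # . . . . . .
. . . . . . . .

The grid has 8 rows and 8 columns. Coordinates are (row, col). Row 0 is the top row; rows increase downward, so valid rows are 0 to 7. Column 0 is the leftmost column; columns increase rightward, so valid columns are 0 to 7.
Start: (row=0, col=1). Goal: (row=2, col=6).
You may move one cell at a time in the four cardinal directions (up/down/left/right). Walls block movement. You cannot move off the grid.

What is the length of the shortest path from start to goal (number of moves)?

Answer: Shortest path length: 7

Derivation:
BFS from (row=0, col=1) until reaching (row=2, col=6):
  Distance 0: (row=0, col=1)
  Distance 1: (row=0, col=0), (row=0, col=2), (row=1, col=1)
  Distance 2: (row=0, col=3), (row=1, col=0), (row=1, col=2), (row=2, col=1)
  Distance 3: (row=0, col=4), (row=1, col=3), (row=2, col=0), (row=2, col=2), (row=3, col=1)
  Distance 4: (row=0, col=5), (row=1, col=4), (row=2, col=3), (row=3, col=0), (row=3, col=2), (row=4, col=1)
  Distance 5: (row=0, col=6), (row=1, col=5), (row=2, col=4), (row=3, col=3), (row=4, col=0), (row=4, col=2), (row=5, col=1)
  Distance 6: (row=0, col=7), (row=1, col=6), (row=2, col=5), (row=3, col=4), (row=4, col=3), (row=5, col=0), (row=5, col=2)
  Distance 7: (row=1, col=7), (row=2, col=6), (row=3, col=5), (row=4, col=4), (row=5, col=3), (row=6, col=0), (row=6, col=2)  <- goal reached here
One shortest path (7 moves): (row=0, col=1) -> (row=0, col=2) -> (row=0, col=3) -> (row=0, col=4) -> (row=0, col=5) -> (row=0, col=6) -> (row=1, col=6) -> (row=2, col=6)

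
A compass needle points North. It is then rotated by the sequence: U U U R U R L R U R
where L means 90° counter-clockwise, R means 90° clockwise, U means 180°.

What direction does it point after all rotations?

Answer: Final heading: East

Derivation:
Start: North
  U (U-turn (180°)) -> South
  U (U-turn (180°)) -> North
  U (U-turn (180°)) -> South
  R (right (90° clockwise)) -> West
  U (U-turn (180°)) -> East
  R (right (90° clockwise)) -> South
  L (left (90° counter-clockwise)) -> East
  R (right (90° clockwise)) -> South
  U (U-turn (180°)) -> North
  R (right (90° clockwise)) -> East
Final: East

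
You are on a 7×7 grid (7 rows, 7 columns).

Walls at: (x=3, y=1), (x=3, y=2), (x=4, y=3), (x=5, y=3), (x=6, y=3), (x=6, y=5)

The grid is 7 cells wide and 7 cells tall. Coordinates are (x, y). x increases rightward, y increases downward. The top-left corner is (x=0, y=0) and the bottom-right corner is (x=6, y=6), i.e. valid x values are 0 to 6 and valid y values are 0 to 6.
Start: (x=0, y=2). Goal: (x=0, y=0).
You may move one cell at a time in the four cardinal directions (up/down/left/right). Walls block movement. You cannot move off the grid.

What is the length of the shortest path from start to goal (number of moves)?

Answer: Shortest path length: 2

Derivation:
BFS from (x=0, y=2) until reaching (x=0, y=0):
  Distance 0: (x=0, y=2)
  Distance 1: (x=0, y=1), (x=1, y=2), (x=0, y=3)
  Distance 2: (x=0, y=0), (x=1, y=1), (x=2, y=2), (x=1, y=3), (x=0, y=4)  <- goal reached here
One shortest path (2 moves): (x=0, y=2) -> (x=0, y=1) -> (x=0, y=0)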